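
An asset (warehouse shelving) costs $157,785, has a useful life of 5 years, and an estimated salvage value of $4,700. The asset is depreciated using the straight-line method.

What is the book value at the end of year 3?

Depreciable base = $157,785 − $4,700 = $153,085.
Annual expense = $153,085 / 5 = $30,617.
End of year 1: book value $127,168.
End of year 2: book value $96,551.
End of year 3: book value $65,934.

$65,934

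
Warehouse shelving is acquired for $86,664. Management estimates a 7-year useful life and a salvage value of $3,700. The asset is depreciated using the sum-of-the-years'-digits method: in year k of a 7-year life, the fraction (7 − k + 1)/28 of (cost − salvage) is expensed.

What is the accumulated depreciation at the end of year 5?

Depreciable base = $86,664 − $3,700 = $82,964.
Sum of the years' digits = 7+6+5+4+3+2+1 = 28.
Year 1: $82,964 × 7/28 = $20,741. Book value $65,923.
Year 2: $82,964 × 6/28 = $17,778. Book value $48,145.
Year 3: $82,964 × 5/28 = $14,815. Book value $33,330.
Year 4: $82,964 × 4/28 = $11,852. Book value $21,478.
Year 5: $82,964 × 3/28 = $8,889. Book value $12,589.
Accumulated through year 5 = $86,664 − $12,589 = $74,075.

$74,075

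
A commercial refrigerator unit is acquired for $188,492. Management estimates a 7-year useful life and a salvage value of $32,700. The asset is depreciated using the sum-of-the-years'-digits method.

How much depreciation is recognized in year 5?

$16,692

Depreciable base = $188,492 − $32,700 = $155,792.
Sum of the years' digits = 7+6+5+4+3+2+1 = 28.
Year 1: $155,792 × 7/28 = $38,948. Book value $149,544.
Year 2: $155,792 × 6/28 = $33,384. Book value $116,160.
Year 3: $155,792 × 5/28 = $27,820. Book value $88,340.
Year 4: $155,792 × 4/28 = $22,256. Book value $66,084.
Year 5: $155,792 × 3/28 = $16,692. Book value $49,392.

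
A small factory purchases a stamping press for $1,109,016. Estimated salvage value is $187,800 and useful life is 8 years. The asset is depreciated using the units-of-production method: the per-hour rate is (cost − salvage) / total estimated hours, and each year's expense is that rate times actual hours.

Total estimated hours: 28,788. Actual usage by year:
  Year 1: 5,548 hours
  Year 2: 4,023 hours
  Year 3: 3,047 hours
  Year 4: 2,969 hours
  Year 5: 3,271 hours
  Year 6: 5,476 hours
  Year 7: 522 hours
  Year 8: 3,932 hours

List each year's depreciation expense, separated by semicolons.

$177,536; $128,736; $97,504; $95,008; $104,672; $175,232; $16,704; $125,824

Depreciable base = $1,109,016 − $187,800 = $921,216.
Rate = $921,216 / 28,788 hours = $32 per hour.
Year 1: 5,548 × $32 = $177,536. Book value $931,480.
Year 2: 4,023 × $32 = $128,736. Book value $802,744.
Year 3: 3,047 × $32 = $97,504. Book value $705,240.
Year 4: 2,969 × $32 = $95,008. Book value $610,232.
Year 5: 3,271 × $32 = $104,672. Book value $505,560.
Year 6: 5,476 × $32 = $175,232. Book value $330,328.
Year 7: 522 × $32 = $16,704. Book value $313,624.
Year 8: 3,932 × $32 = $125,824. Book value $187,800.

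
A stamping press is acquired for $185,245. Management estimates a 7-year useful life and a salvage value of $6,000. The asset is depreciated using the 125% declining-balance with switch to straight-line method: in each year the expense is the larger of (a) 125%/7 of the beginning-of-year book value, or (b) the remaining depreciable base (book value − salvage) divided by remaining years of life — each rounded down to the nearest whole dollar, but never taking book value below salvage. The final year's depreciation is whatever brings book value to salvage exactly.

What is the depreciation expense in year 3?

Depreciable base = $185,245 − $6,000 = $179,245.
Year 1: DB = ⌊$185,245 × 125%/7⌋ = $33,079; SL = ⌊$179,245/7⌋ = $25,606 → take DB $33,079. Book value $152,166.
Year 2: DB = ⌊$152,166 × 125%/7⌋ = $27,172; SL = ⌊$146,166/6⌋ = $24,361 → take DB $27,172. Book value $124,994.
Year 3: DB = ⌊$124,994 × 125%/7⌋ = $22,320; SL = ⌊$118,994/5⌋ = $23,798 → take SL $23,798. Book value $101,196.

$23,798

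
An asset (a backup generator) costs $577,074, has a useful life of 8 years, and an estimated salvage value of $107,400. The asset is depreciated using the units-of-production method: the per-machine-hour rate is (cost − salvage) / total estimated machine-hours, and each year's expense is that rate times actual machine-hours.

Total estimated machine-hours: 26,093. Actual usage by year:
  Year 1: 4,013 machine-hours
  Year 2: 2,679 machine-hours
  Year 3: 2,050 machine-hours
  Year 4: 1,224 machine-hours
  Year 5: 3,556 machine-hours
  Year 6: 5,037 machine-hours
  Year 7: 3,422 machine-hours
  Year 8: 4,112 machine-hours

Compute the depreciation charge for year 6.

Depreciable base = $577,074 − $107,400 = $469,674.
Rate = $469,674 / 26,093 machine-hours = $18 per machine-hour.
Year 1: 4,013 × $18 = $72,234. Book value $504,840.
Year 2: 2,679 × $18 = $48,222. Book value $456,618.
Year 3: 2,050 × $18 = $36,900. Book value $419,718.
Year 4: 1,224 × $18 = $22,032. Book value $397,686.
Year 5: 3,556 × $18 = $64,008. Book value $333,678.
Year 6: 5,037 × $18 = $90,666. Book value $243,012.

$90,666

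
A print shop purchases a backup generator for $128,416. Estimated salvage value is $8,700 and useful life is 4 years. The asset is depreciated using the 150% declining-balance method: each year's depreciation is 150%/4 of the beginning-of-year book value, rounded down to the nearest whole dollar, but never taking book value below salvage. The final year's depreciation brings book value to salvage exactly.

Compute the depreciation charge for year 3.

$18,811

Depreciable base = $128,416 − $8,700 = $119,716.
Year 1: ⌊$128,416 × 150%/4⌋ = $48,156. Book value $80,260.
Year 2: ⌊$80,260 × 150%/4⌋ = $30,097. Book value $50,163.
Year 3: ⌊$50,163 × 150%/4⌋ = $18,811. Book value $31,352.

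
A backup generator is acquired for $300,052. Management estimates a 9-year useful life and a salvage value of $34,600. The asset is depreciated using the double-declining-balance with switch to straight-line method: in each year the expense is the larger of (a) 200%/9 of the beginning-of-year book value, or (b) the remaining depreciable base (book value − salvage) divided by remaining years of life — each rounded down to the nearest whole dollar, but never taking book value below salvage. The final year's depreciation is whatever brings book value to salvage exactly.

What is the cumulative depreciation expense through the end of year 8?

Depreciable base = $300,052 − $34,600 = $265,452.
Year 1: DB = ⌊$300,052 × 200%/9⌋ = $66,678; SL = ⌊$265,452/9⌋ = $29,494 → take DB $66,678. Book value $233,374.
Year 2: DB = ⌊$233,374 × 200%/9⌋ = $51,860; SL = ⌊$198,774/8⌋ = $24,846 → take DB $51,860. Book value $181,514.
Year 3: DB = ⌊$181,514 × 200%/9⌋ = $40,336; SL = ⌊$146,914/7⌋ = $20,987 → take DB $40,336. Book value $141,178.
Year 4: DB = ⌊$141,178 × 200%/9⌋ = $31,372; SL = ⌊$106,578/6⌋ = $17,763 → take DB $31,372. Book value $109,806.
Year 5: DB = ⌊$109,806 × 200%/9⌋ = $24,401; SL = ⌊$75,206/5⌋ = $15,041 → take DB $24,401. Book value $85,405.
Year 6: DB = ⌊$85,405 × 200%/9⌋ = $18,978; SL = ⌊$50,805/4⌋ = $12,701 → take DB $18,978. Book value $66,427.
Year 7: DB = ⌊$66,427 × 200%/9⌋ = $14,761; SL = ⌊$31,827/3⌋ = $10,609 → take DB $14,761. Book value $51,666.
Year 8: DB = ⌊$51,666 × 200%/9⌋ = $11,481; SL = ⌊$17,066/2⌋ = $8,533 → take DB $11,481. Book value $40,185.
Accumulated through year 8 = $300,052 − $40,185 = $259,867.

$259,867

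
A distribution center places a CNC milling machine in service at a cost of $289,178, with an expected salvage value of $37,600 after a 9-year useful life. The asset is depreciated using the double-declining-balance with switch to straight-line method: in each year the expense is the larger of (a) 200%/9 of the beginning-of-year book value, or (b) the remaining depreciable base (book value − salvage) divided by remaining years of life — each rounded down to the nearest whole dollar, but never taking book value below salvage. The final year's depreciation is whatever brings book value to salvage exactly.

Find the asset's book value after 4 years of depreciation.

$105,826

Depreciable base = $289,178 − $37,600 = $251,578.
Year 1: DB = ⌊$289,178 × 200%/9⌋ = $64,261; SL = ⌊$251,578/9⌋ = $27,953 → take DB $64,261. Book value $224,917.
Year 2: DB = ⌊$224,917 × 200%/9⌋ = $49,981; SL = ⌊$187,317/8⌋ = $23,414 → take DB $49,981. Book value $174,936.
Year 3: DB = ⌊$174,936 × 200%/9⌋ = $38,874; SL = ⌊$137,336/7⌋ = $19,619 → take DB $38,874. Book value $136,062.
Year 4: DB = ⌊$136,062 × 200%/9⌋ = $30,236; SL = ⌊$98,462/6⌋ = $16,410 → take DB $30,236. Book value $105,826.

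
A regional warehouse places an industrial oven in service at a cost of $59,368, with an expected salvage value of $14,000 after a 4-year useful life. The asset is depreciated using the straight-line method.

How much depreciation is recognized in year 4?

Depreciable base = $59,368 − $14,000 = $45,368.
Annual expense = $45,368 / 4 = $11,342.

$11,342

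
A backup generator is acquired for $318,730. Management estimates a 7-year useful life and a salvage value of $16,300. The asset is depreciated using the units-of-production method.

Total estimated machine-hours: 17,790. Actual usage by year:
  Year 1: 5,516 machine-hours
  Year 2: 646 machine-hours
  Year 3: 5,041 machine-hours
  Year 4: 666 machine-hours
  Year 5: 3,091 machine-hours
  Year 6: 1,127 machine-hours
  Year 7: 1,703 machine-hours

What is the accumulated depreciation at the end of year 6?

$273,479

Depreciable base = $318,730 − $16,300 = $302,430.
Rate = $302,430 / 17,790 machine-hours = $17 per machine-hour.
Year 1: 5,516 × $17 = $93,772. Book value $224,958.
Year 2: 646 × $17 = $10,982. Book value $213,976.
Year 3: 5,041 × $17 = $85,697. Book value $128,279.
Year 4: 666 × $17 = $11,322. Book value $116,957.
Year 5: 3,091 × $17 = $52,547. Book value $64,410.
Year 6: 1,127 × $17 = $19,159. Book value $45,251.
Accumulated through year 6 = $318,730 − $45,251 = $273,479.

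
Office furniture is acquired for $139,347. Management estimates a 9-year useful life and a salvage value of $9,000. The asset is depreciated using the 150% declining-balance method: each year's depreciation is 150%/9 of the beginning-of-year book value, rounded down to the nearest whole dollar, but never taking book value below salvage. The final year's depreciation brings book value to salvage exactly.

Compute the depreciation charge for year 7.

$7,778

Depreciable base = $139,347 − $9,000 = $130,347.
Year 1: ⌊$139,347 × 150%/9⌋ = $23,224. Book value $116,123.
Year 2: ⌊$116,123 × 150%/9⌋ = $19,353. Book value $96,770.
Year 3: ⌊$96,770 × 150%/9⌋ = $16,128. Book value $80,642.
Year 4: ⌊$80,642 × 150%/9⌋ = $13,440. Book value $67,202.
Year 5: ⌊$67,202 × 150%/9⌋ = $11,200. Book value $56,002.
Year 6: ⌊$56,002 × 150%/9⌋ = $9,333. Book value $46,669.
Year 7: ⌊$46,669 × 150%/9⌋ = $7,778. Book value $38,891.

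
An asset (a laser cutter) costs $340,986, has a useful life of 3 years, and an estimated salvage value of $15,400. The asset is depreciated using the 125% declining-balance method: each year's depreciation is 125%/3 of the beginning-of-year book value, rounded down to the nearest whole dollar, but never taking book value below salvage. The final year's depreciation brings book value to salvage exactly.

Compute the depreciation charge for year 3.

Depreciable base = $340,986 − $15,400 = $325,586.
Year 1: ⌊$340,986 × 125%/3⌋ = $142,077. Book value $198,909.
Year 2: ⌊$198,909 × 125%/3⌋ = $82,878. Book value $116,031.
Year 3 (final): $116,031 − $15,400 = $100,631. Book value $15,400.

$100,631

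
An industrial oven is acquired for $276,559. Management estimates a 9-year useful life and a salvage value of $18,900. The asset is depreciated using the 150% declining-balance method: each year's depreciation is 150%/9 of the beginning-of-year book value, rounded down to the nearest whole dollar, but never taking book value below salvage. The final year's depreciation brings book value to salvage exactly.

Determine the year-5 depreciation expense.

Depreciable base = $276,559 − $18,900 = $257,659.
Year 1: ⌊$276,559 × 150%/9⌋ = $46,093. Book value $230,466.
Year 2: ⌊$230,466 × 150%/9⌋ = $38,411. Book value $192,055.
Year 3: ⌊$192,055 × 150%/9⌋ = $32,009. Book value $160,046.
Year 4: ⌊$160,046 × 150%/9⌋ = $26,674. Book value $133,372.
Year 5: ⌊$133,372 × 150%/9⌋ = $22,228. Book value $111,144.

$22,228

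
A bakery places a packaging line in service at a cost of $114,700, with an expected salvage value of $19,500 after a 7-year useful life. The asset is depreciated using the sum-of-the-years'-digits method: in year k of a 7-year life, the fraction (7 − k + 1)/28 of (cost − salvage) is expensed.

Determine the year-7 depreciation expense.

Depreciable base = $114,700 − $19,500 = $95,200.
Sum of the years' digits = 7+6+5+4+3+2+1 = 28.
Year 1: $95,200 × 7/28 = $23,800. Book value $90,900.
Year 2: $95,200 × 6/28 = $20,400. Book value $70,500.
Year 3: $95,200 × 5/28 = $17,000. Book value $53,500.
Year 4: $95,200 × 4/28 = $13,600. Book value $39,900.
Year 5: $95,200 × 3/28 = $10,200. Book value $29,700.
Year 6: $95,200 × 2/28 = $6,800. Book value $22,900.
Year 7: $95,200 × 1/28 = $3,400. Book value $19,500.

$3,400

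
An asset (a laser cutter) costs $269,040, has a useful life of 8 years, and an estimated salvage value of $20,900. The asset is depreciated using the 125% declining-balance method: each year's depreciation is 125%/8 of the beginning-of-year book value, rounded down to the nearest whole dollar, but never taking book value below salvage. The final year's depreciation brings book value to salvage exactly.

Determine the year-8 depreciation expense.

$61,008

Depreciable base = $269,040 − $20,900 = $248,140.
Year 1: ⌊$269,040 × 125%/8⌋ = $42,037. Book value $227,003.
Year 2: ⌊$227,003 × 125%/8⌋ = $35,469. Book value $191,534.
Year 3: ⌊$191,534 × 125%/8⌋ = $29,927. Book value $161,607.
Year 4: ⌊$161,607 × 125%/8⌋ = $25,251. Book value $136,356.
Year 5: ⌊$136,356 × 125%/8⌋ = $21,305. Book value $115,051.
Year 6: ⌊$115,051 × 125%/8⌋ = $17,976. Book value $97,075.
Year 7: ⌊$97,075 × 125%/8⌋ = $15,167. Book value $81,908.
Year 8 (final): $81,908 − $20,900 = $61,008. Book value $20,900.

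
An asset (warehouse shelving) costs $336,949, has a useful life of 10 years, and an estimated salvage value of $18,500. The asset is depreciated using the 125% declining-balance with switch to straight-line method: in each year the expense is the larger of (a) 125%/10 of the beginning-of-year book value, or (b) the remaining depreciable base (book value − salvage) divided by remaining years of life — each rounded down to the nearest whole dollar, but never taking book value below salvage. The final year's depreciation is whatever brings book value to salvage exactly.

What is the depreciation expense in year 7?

$29,604

Depreciable base = $336,949 − $18,500 = $318,449.
Year 1: DB = ⌊$336,949 × 125%/10⌋ = $42,118; SL = ⌊$318,449/10⌋ = $31,844 → take DB $42,118. Book value $294,831.
Year 2: DB = ⌊$294,831 × 125%/10⌋ = $36,853; SL = ⌊$276,331/9⌋ = $30,703 → take DB $36,853. Book value $257,978.
Year 3: DB = ⌊$257,978 × 125%/10⌋ = $32,247; SL = ⌊$239,478/8⌋ = $29,934 → take DB $32,247. Book value $225,731.
Year 4: DB = ⌊$225,731 × 125%/10⌋ = $28,216; SL = ⌊$207,231/7⌋ = $29,604 → take SL $29,604. Book value $196,127.
Year 5: DB = ⌊$196,127 × 125%/10⌋ = $24,515; SL = ⌊$177,627/6⌋ = $29,604 → take SL $29,604. Book value $166,523.
Year 6: DB = ⌊$166,523 × 125%/10⌋ = $20,815; SL = ⌊$148,023/5⌋ = $29,604 → take SL $29,604. Book value $136,919.
Year 7: DB = ⌊$136,919 × 125%/10⌋ = $17,114; SL = ⌊$118,419/4⌋ = $29,604 → take SL $29,604. Book value $107,315.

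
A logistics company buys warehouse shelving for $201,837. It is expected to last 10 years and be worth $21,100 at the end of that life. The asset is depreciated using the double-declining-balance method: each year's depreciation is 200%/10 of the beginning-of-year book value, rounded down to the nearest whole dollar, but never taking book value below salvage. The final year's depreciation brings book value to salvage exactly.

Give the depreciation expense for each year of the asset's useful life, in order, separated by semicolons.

Depreciable base = $201,837 − $21,100 = $180,737.
Year 1: ⌊$201,837 × 200%/10⌋ = $40,367. Book value $161,470.
Year 2: ⌊$161,470 × 200%/10⌋ = $32,294. Book value $129,176.
Year 3: ⌊$129,176 × 200%/10⌋ = $25,835. Book value $103,341.
Year 4: ⌊$103,341 × 200%/10⌋ = $20,668. Book value $82,673.
Year 5: ⌊$82,673 × 200%/10⌋ = $16,534. Book value $66,139.
Year 6: ⌊$66,139 × 200%/10⌋ = $13,227. Book value $52,912.
Year 7: ⌊$52,912 × 200%/10⌋ = $10,582. Book value $42,330.
Year 8: ⌊$42,330 × 200%/10⌋ = $8,466. Book value $33,864.
Year 9: ⌊$33,864 × 200%/10⌋ = $6,772. Book value $27,092.
Year 10 (final): $27,092 − $21,100 = $5,992. Book value $21,100.

$40,367; $32,294; $25,835; $20,668; $16,534; $13,227; $10,582; $8,466; $6,772; $5,992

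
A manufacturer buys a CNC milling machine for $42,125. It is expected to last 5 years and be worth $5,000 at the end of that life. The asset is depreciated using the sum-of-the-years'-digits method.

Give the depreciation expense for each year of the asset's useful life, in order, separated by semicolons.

$12,375; $9,900; $7,425; $4,950; $2,475

Depreciable base = $42,125 − $5,000 = $37,125.
Sum of the years' digits = 5+4+3+2+1 = 15.
Year 1: $37,125 × 5/15 = $12,375. Book value $29,750.
Year 2: $37,125 × 4/15 = $9,900. Book value $19,850.
Year 3: $37,125 × 3/15 = $7,425. Book value $12,425.
Year 4: $37,125 × 2/15 = $4,950. Book value $7,475.
Year 5: $37,125 × 1/15 = $2,475. Book value $5,000.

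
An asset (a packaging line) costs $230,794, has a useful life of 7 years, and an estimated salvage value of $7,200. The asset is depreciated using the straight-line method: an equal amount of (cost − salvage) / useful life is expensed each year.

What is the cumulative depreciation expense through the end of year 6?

$191,652

Depreciable base = $230,794 − $7,200 = $223,594.
Annual expense = $223,594 / 7 = $31,942.
End of year 1: book value $198,852.
End of year 2: book value $166,910.
End of year 3: book value $134,968.
End of year 4: book value $103,026.
End of year 5: book value $71,084.
End of year 6: book value $39,142.
Accumulated through year 6 = $230,794 − $39,142 = $191,652.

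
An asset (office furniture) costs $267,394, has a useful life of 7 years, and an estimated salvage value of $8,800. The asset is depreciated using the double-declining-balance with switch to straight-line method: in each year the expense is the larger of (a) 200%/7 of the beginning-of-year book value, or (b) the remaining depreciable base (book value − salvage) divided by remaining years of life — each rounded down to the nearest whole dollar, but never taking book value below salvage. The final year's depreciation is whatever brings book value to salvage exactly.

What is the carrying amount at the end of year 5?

$49,338

Depreciable base = $267,394 − $8,800 = $258,594.
Year 1: DB = ⌊$267,394 × 200%/7⌋ = $76,398; SL = ⌊$258,594/7⌋ = $36,942 → take DB $76,398. Book value $190,996.
Year 2: DB = ⌊$190,996 × 200%/7⌋ = $54,570; SL = ⌊$182,196/6⌋ = $30,366 → take DB $54,570. Book value $136,426.
Year 3: DB = ⌊$136,426 × 200%/7⌋ = $38,978; SL = ⌊$127,626/5⌋ = $25,525 → take DB $38,978. Book value $97,448.
Year 4: DB = ⌊$97,448 × 200%/7⌋ = $27,842; SL = ⌊$88,648/4⌋ = $22,162 → take DB $27,842. Book value $69,606.
Year 5: DB = ⌊$69,606 × 200%/7⌋ = $19,887; SL = ⌊$60,806/3⌋ = $20,268 → take SL $20,268. Book value $49,338.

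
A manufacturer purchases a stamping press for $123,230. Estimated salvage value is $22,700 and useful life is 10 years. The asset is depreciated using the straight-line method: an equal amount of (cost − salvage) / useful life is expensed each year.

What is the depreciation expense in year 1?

Depreciable base = $123,230 − $22,700 = $100,530.
Annual expense = $100,530 / 10 = $10,053.

$10,053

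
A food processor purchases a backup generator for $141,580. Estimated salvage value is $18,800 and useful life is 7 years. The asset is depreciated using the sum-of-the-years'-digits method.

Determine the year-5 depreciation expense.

$13,155

Depreciable base = $141,580 − $18,800 = $122,780.
Sum of the years' digits = 7+6+5+4+3+2+1 = 28.
Year 1: $122,780 × 7/28 = $30,695. Book value $110,885.
Year 2: $122,780 × 6/28 = $26,310. Book value $84,575.
Year 3: $122,780 × 5/28 = $21,925. Book value $62,650.
Year 4: $122,780 × 4/28 = $17,540. Book value $45,110.
Year 5: $122,780 × 3/28 = $13,155. Book value $31,955.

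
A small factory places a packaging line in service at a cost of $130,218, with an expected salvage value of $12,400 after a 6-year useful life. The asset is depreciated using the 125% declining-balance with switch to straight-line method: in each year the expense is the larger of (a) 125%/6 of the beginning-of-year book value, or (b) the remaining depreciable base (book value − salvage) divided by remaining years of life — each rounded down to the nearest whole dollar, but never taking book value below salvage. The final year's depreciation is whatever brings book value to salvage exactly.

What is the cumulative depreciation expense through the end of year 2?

$48,605

Depreciable base = $130,218 − $12,400 = $117,818.
Year 1: DB = ⌊$130,218 × 125%/6⌋ = $27,128; SL = ⌊$117,818/6⌋ = $19,636 → take DB $27,128. Book value $103,090.
Year 2: DB = ⌊$103,090 × 125%/6⌋ = $21,477; SL = ⌊$90,690/5⌋ = $18,138 → take DB $21,477. Book value $81,613.
Accumulated through year 2 = $130,218 − $81,613 = $48,605.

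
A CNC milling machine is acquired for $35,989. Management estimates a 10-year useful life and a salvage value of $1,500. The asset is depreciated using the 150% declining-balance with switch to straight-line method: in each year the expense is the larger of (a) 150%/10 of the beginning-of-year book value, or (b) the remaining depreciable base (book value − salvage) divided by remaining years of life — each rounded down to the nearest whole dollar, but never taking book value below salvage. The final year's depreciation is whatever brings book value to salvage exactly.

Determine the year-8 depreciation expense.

Depreciable base = $35,989 − $1,500 = $34,489.
Year 1: DB = ⌊$35,989 × 150%/10⌋ = $5,398; SL = ⌊$34,489/10⌋ = $3,448 → take DB $5,398. Book value $30,591.
Year 2: DB = ⌊$30,591 × 150%/10⌋ = $4,588; SL = ⌊$29,091/9⌋ = $3,232 → take DB $4,588. Book value $26,003.
Year 3: DB = ⌊$26,003 × 150%/10⌋ = $3,900; SL = ⌊$24,503/8⌋ = $3,062 → take DB $3,900. Book value $22,103.
Year 4: DB = ⌊$22,103 × 150%/10⌋ = $3,315; SL = ⌊$20,603/7⌋ = $2,943 → take DB $3,315. Book value $18,788.
Year 5: DB = ⌊$18,788 × 150%/10⌋ = $2,818; SL = ⌊$17,288/6⌋ = $2,881 → take SL $2,881. Book value $15,907.
Year 6: DB = ⌊$15,907 × 150%/10⌋ = $2,386; SL = ⌊$14,407/5⌋ = $2,881 → take SL $2,881. Book value $13,026.
Year 7: DB = ⌊$13,026 × 150%/10⌋ = $1,953; SL = ⌊$11,526/4⌋ = $2,881 → take SL $2,881. Book value $10,145.
Year 8: DB = ⌊$10,145 × 150%/10⌋ = $1,521; SL = ⌊$8,645/3⌋ = $2,881 → take SL $2,881. Book value $7,264.

$2,881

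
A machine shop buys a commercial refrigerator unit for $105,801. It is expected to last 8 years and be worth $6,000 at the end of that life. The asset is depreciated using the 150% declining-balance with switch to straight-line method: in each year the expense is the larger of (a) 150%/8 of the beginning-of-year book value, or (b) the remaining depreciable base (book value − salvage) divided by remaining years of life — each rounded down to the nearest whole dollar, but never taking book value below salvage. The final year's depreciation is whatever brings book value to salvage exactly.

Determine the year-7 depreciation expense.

$10,028

Depreciable base = $105,801 − $6,000 = $99,801.
Year 1: DB = ⌊$105,801 × 150%/8⌋ = $19,837; SL = ⌊$99,801/8⌋ = $12,475 → take DB $19,837. Book value $85,964.
Year 2: DB = ⌊$85,964 × 150%/8⌋ = $16,118; SL = ⌊$79,964/7⌋ = $11,423 → take DB $16,118. Book value $69,846.
Year 3: DB = ⌊$69,846 × 150%/8⌋ = $13,096; SL = ⌊$63,846/6⌋ = $10,641 → take DB $13,096. Book value $56,750.
Year 4: DB = ⌊$56,750 × 150%/8⌋ = $10,640; SL = ⌊$50,750/5⌋ = $10,150 → take DB $10,640. Book value $46,110.
Year 5: DB = ⌊$46,110 × 150%/8⌋ = $8,645; SL = ⌊$40,110/4⌋ = $10,027 → take SL $10,027. Book value $36,083.
Year 6: DB = ⌊$36,083 × 150%/8⌋ = $6,765; SL = ⌊$30,083/3⌋ = $10,027 → take SL $10,027. Book value $26,056.
Year 7: DB = ⌊$26,056 × 150%/8⌋ = $4,885; SL = ⌊$20,056/2⌋ = $10,028 → take SL $10,028. Book value $16,028.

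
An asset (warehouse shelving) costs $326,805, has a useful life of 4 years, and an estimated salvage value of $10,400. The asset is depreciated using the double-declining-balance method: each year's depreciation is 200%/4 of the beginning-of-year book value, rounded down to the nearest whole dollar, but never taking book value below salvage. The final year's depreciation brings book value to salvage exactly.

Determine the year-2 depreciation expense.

$81,701

Depreciable base = $326,805 − $10,400 = $316,405.
Year 1: ⌊$326,805 × 200%/4⌋ = $163,402. Book value $163,403.
Year 2: ⌊$163,403 × 200%/4⌋ = $81,701. Book value $81,702.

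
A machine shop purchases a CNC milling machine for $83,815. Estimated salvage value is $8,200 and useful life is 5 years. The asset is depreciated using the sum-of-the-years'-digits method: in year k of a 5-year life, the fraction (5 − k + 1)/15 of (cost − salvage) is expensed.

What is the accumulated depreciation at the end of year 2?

$45,369

Depreciable base = $83,815 − $8,200 = $75,615.
Sum of the years' digits = 5+4+3+2+1 = 15.
Year 1: $75,615 × 5/15 = $25,205. Book value $58,610.
Year 2: $75,615 × 4/15 = $20,164. Book value $38,446.
Accumulated through year 2 = $83,815 − $38,446 = $45,369.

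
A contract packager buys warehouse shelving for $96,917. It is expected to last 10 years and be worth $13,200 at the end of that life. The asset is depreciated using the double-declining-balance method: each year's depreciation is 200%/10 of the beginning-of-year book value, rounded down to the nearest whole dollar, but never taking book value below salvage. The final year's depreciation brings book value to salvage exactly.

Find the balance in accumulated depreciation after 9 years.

Depreciable base = $96,917 − $13,200 = $83,717.
Year 1: ⌊$96,917 × 200%/10⌋ = $19,383. Book value $77,534.
Year 2: ⌊$77,534 × 200%/10⌋ = $15,506. Book value $62,028.
Year 3: ⌊$62,028 × 200%/10⌋ = $12,405. Book value $49,623.
Year 4: ⌊$49,623 × 200%/10⌋ = $9,924. Book value $39,699.
Year 5: ⌊$39,699 × 200%/10⌋ = $7,939. Book value $31,760.
Year 6: ⌊$31,760 × 200%/10⌋ = $6,352. Book value $25,408.
Year 7: ⌊$25,408 × 200%/10⌋ = $5,081. Book value $20,327.
Year 8: ⌊$20,327 × 200%/10⌋ = $4,065. Book value $16,262.
Year 9: ⌊$16,262 × 200%/10⌋ = $3,252, capped at $3,062. Book value $13,200.
Accumulated through year 9 = $96,917 − $13,200 = $83,717.

$83,717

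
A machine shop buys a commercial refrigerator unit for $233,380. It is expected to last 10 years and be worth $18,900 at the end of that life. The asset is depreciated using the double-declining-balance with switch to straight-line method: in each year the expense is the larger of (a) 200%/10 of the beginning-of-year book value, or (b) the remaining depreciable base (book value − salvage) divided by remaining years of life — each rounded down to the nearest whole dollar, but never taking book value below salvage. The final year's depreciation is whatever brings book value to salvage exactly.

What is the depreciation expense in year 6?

Depreciable base = $233,380 − $18,900 = $214,480.
Year 1: DB = ⌊$233,380 × 200%/10⌋ = $46,676; SL = ⌊$214,480/10⌋ = $21,448 → take DB $46,676. Book value $186,704.
Year 2: DB = ⌊$186,704 × 200%/10⌋ = $37,340; SL = ⌊$167,804/9⌋ = $18,644 → take DB $37,340. Book value $149,364.
Year 3: DB = ⌊$149,364 × 200%/10⌋ = $29,872; SL = ⌊$130,464/8⌋ = $16,308 → take DB $29,872. Book value $119,492.
Year 4: DB = ⌊$119,492 × 200%/10⌋ = $23,898; SL = ⌊$100,592/7⌋ = $14,370 → take DB $23,898. Book value $95,594.
Year 5: DB = ⌊$95,594 × 200%/10⌋ = $19,118; SL = ⌊$76,694/6⌋ = $12,782 → take DB $19,118. Book value $76,476.
Year 6: DB = ⌊$76,476 × 200%/10⌋ = $15,295; SL = ⌊$57,576/5⌋ = $11,515 → take DB $15,295. Book value $61,181.

$15,295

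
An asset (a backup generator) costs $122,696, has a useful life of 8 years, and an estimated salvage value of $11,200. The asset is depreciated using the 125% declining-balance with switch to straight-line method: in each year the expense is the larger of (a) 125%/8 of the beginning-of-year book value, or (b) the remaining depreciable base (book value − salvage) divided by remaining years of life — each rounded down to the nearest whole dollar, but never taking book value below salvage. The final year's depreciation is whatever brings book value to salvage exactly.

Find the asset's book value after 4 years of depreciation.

Depreciable base = $122,696 − $11,200 = $111,496.
Year 1: DB = ⌊$122,696 × 125%/8⌋ = $19,171; SL = ⌊$111,496/8⌋ = $13,937 → take DB $19,171. Book value $103,525.
Year 2: DB = ⌊$103,525 × 125%/8⌋ = $16,175; SL = ⌊$92,325/7⌋ = $13,189 → take DB $16,175. Book value $87,350.
Year 3: DB = ⌊$87,350 × 125%/8⌋ = $13,648; SL = ⌊$76,150/6⌋ = $12,691 → take DB $13,648. Book value $73,702.
Year 4: DB = ⌊$73,702 × 125%/8⌋ = $11,515; SL = ⌊$62,502/5⌋ = $12,500 → take SL $12,500. Book value $61,202.

$61,202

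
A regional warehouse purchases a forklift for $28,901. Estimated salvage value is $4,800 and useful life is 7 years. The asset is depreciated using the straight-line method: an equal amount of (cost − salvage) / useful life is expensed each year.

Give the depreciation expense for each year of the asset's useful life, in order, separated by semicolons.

$3,443; $3,443; $3,443; $3,443; $3,443; $3,443; $3,443

Depreciable base = $28,901 − $4,800 = $24,101.
Annual expense = $24,101 / 7 = $3,443.
End of year 1: book value $25,458.
End of year 2: book value $22,015.
End of year 3: book value $18,572.
End of year 4: book value $15,129.
End of year 5: book value $11,686.
End of year 6: book value $8,243.
End of year 7: book value $4,800.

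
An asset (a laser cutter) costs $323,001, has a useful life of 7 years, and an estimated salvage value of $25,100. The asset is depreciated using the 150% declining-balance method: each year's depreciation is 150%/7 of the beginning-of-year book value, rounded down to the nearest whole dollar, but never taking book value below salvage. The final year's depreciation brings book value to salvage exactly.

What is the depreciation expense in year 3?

$42,729

Depreciable base = $323,001 − $25,100 = $297,901.
Year 1: ⌊$323,001 × 150%/7⌋ = $69,214. Book value $253,787.
Year 2: ⌊$253,787 × 150%/7⌋ = $54,382. Book value $199,405.
Year 3: ⌊$199,405 × 150%/7⌋ = $42,729. Book value $156,676.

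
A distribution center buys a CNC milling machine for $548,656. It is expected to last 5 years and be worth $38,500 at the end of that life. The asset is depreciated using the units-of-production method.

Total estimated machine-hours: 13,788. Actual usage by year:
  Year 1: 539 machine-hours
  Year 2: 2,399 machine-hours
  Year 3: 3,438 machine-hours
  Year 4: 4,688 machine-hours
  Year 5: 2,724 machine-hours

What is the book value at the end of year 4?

Depreciable base = $548,656 − $38,500 = $510,156.
Rate = $510,156 / 13,788 machine-hours = $37 per machine-hour.
Year 1: 539 × $37 = $19,943. Book value $528,713.
Year 2: 2,399 × $37 = $88,763. Book value $439,950.
Year 3: 3,438 × $37 = $127,206. Book value $312,744.
Year 4: 4,688 × $37 = $173,456. Book value $139,288.

$139,288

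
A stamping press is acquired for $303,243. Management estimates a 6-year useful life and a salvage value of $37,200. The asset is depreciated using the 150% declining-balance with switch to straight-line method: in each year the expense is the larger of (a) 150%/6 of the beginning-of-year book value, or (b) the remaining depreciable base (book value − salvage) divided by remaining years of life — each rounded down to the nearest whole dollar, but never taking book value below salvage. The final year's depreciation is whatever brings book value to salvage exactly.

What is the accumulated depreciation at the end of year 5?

Depreciable base = $303,243 − $37,200 = $266,043.
Year 1: DB = ⌊$303,243 × 150%/6⌋ = $75,810; SL = ⌊$266,043/6⌋ = $44,340 → take DB $75,810. Book value $227,433.
Year 2: DB = ⌊$227,433 × 150%/6⌋ = $56,858; SL = ⌊$190,233/5⌋ = $38,046 → take DB $56,858. Book value $170,575.
Year 3: DB = ⌊$170,575 × 150%/6⌋ = $42,643; SL = ⌊$133,375/4⌋ = $33,343 → take DB $42,643. Book value $127,932.
Year 4: DB = ⌊$127,932 × 150%/6⌋ = $31,983; SL = ⌊$90,732/3⌋ = $30,244 → take DB $31,983. Book value $95,949.
Year 5: DB = ⌊$95,949 × 150%/6⌋ = $23,987; SL = ⌊$58,749/2⌋ = $29,374 → take SL $29,374. Book value $66,575.
Accumulated through year 5 = $303,243 − $66,575 = $236,668.

$236,668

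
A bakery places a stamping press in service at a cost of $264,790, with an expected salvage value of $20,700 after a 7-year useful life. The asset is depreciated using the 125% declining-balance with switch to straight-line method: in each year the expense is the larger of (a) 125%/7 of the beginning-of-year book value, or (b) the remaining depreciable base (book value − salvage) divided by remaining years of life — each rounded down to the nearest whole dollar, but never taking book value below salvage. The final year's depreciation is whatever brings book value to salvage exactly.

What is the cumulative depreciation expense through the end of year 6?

$212,574

Depreciable base = $264,790 − $20,700 = $244,090.
Year 1: DB = ⌊$264,790 × 125%/7⌋ = $47,283; SL = ⌊$244,090/7⌋ = $34,870 → take DB $47,283. Book value $217,507.
Year 2: DB = ⌊$217,507 × 125%/7⌋ = $38,840; SL = ⌊$196,807/6⌋ = $32,801 → take DB $38,840. Book value $178,667.
Year 3: DB = ⌊$178,667 × 125%/7⌋ = $31,904; SL = ⌊$157,967/5⌋ = $31,593 → take DB $31,904. Book value $146,763.
Year 4: DB = ⌊$146,763 × 125%/7⌋ = $26,207; SL = ⌊$126,063/4⌋ = $31,515 → take SL $31,515. Book value $115,248.
Year 5: DB = ⌊$115,248 × 125%/7⌋ = $20,580; SL = ⌊$94,548/3⌋ = $31,516 → take SL $31,516. Book value $83,732.
Year 6: DB = ⌊$83,732 × 125%/7⌋ = $14,952; SL = ⌊$63,032/2⌋ = $31,516 → take SL $31,516. Book value $52,216.
Accumulated through year 6 = $264,790 − $52,216 = $212,574.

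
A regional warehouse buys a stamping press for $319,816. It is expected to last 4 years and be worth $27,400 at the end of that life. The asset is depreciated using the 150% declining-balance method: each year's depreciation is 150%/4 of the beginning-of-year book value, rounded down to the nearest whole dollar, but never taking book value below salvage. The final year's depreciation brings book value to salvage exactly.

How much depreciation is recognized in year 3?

Depreciable base = $319,816 − $27,400 = $292,416.
Year 1: ⌊$319,816 × 150%/4⌋ = $119,931. Book value $199,885.
Year 2: ⌊$199,885 × 150%/4⌋ = $74,956. Book value $124,929.
Year 3: ⌊$124,929 × 150%/4⌋ = $46,848. Book value $78,081.

$46,848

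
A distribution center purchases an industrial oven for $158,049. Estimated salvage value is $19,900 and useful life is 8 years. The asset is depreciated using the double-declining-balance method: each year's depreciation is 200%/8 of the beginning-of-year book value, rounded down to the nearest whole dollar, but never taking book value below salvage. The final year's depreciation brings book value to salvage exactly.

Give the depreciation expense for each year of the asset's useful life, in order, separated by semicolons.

Depreciable base = $158,049 − $19,900 = $138,149.
Year 1: ⌊$158,049 × 200%/8⌋ = $39,512. Book value $118,537.
Year 2: ⌊$118,537 × 200%/8⌋ = $29,634. Book value $88,903.
Year 3: ⌊$88,903 × 200%/8⌋ = $22,225. Book value $66,678.
Year 4: ⌊$66,678 × 200%/8⌋ = $16,669. Book value $50,009.
Year 5: ⌊$50,009 × 200%/8⌋ = $12,502. Book value $37,507.
Year 6: ⌊$37,507 × 200%/8⌋ = $9,376. Book value $28,131.
Year 7: ⌊$28,131 × 200%/8⌋ = $7,032. Book value $21,099.
Year 8 (final): $21,099 − $19,900 = $1,199. Book value $19,900.

$39,512; $29,634; $22,225; $16,669; $12,502; $9,376; $7,032; $1,199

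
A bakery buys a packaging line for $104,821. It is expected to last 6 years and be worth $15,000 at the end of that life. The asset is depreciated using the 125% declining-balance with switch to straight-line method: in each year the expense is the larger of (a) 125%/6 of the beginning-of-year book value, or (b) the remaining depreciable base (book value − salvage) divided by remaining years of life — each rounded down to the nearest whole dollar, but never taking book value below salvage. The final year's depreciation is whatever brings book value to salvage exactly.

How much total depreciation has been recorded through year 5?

$77,484

Depreciable base = $104,821 − $15,000 = $89,821.
Year 1: DB = ⌊$104,821 × 125%/6⌋ = $21,837; SL = ⌊$89,821/6⌋ = $14,970 → take DB $21,837. Book value $82,984.
Year 2: DB = ⌊$82,984 × 125%/6⌋ = $17,288; SL = ⌊$67,984/5⌋ = $13,596 → take DB $17,288. Book value $65,696.
Year 3: DB = ⌊$65,696 × 125%/6⌋ = $13,686; SL = ⌊$50,696/4⌋ = $12,674 → take DB $13,686. Book value $52,010.
Year 4: DB = ⌊$52,010 × 125%/6⌋ = $10,835; SL = ⌊$37,010/3⌋ = $12,336 → take SL $12,336. Book value $39,674.
Year 5: DB = ⌊$39,674 × 125%/6⌋ = $8,265; SL = ⌊$24,674/2⌋ = $12,337 → take SL $12,337. Book value $27,337.
Accumulated through year 5 = $104,821 − $27,337 = $77,484.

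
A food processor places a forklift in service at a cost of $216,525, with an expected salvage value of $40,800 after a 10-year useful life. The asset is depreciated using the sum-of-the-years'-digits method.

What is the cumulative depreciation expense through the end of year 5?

Depreciable base = $216,525 − $40,800 = $175,725.
Sum of the years' digits = 10+9+8+7+6+5+4+3+2+1 = 55.
Year 1: $175,725 × 10/55 = $31,950. Book value $184,575.
Year 2: $175,725 × 9/55 = $28,755. Book value $155,820.
Year 3: $175,725 × 8/55 = $25,560. Book value $130,260.
Year 4: $175,725 × 7/55 = $22,365. Book value $107,895.
Year 5: $175,725 × 6/55 = $19,170. Book value $88,725.
Accumulated through year 5 = $216,525 − $88,725 = $127,800.

$127,800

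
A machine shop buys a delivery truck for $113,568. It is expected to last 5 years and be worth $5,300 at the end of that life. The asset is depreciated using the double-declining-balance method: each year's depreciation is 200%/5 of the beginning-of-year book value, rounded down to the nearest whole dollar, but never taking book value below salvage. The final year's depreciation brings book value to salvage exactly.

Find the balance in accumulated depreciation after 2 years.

Depreciable base = $113,568 − $5,300 = $108,268.
Year 1: ⌊$113,568 × 200%/5⌋ = $45,427. Book value $68,141.
Year 2: ⌊$68,141 × 200%/5⌋ = $27,256. Book value $40,885.
Accumulated through year 2 = $113,568 − $40,885 = $72,683.

$72,683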